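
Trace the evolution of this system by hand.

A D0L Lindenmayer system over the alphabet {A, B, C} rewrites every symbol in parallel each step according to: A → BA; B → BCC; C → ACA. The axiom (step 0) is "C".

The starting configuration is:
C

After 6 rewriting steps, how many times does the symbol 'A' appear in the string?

132

[0] C
[1] ACA
[2] BAACABA
[3] BCCBABAACABABCCBA
[4] BCCACAACABCCBABCCBABAACABABCCBABCCACAACABCCBA
[5] BCCACAACABAACABABAACABABCCACAACABCCBABCCACAACABCCBABCCBABAACABABCCBABCCACAACABCCBABCCACAACABAACABABAACABABCCACAACABCCBA
[6] BCCACAACABAACABABAACABABCCBABAACABABCCBABCCBABAACABABCCBAB…CCBABCCBABAACABABCCBABCCACAACABAACABABAACABABCCACAACABCCBA  (len 307)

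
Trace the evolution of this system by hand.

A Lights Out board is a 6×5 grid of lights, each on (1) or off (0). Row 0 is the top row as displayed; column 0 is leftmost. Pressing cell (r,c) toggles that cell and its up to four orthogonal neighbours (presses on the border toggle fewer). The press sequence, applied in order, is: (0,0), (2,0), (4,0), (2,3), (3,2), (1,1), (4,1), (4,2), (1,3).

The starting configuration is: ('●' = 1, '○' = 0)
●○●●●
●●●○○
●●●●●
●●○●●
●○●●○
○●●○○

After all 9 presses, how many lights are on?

gen 0: ●○●●●
●●●○○
●●●●●
●●○●●
●○●●○
○●●○○
gen 1: ○●●●●
○●●○○
●●●●●
●●○●●
●○●●○
○●●○○
gen 2: ○●●●●
●●●○○
○○●●●
○●○●●
●○●●○
○●●○○
gen 3: ○●●●●
●●●○○
○○●●●
●●○●●
○●●●○
●●●○○
gen 4: ○●●●●
●●●●○
○○○○○
●●○○●
○●●●○
●●●○○
gen 5: ○●●●●
●●●●○
○○●○○
●○●●●
○●○●○
●●●○○
gen 6: ○○●●●
○○○●○
○●●○○
●○●●●
○●○●○
●●●○○
gen 7: ○○●●●
○○○●○
○●●○○
●●●●●
●○●●○
●○●○○
gen 8: ○○●●●
○○○●○
○●●○○
●●○●●
●●○○○
●○○○○
gen 9: ○○●○●
○○●○●
○●●●○
●●○●●
●●○○○
●○○○○

14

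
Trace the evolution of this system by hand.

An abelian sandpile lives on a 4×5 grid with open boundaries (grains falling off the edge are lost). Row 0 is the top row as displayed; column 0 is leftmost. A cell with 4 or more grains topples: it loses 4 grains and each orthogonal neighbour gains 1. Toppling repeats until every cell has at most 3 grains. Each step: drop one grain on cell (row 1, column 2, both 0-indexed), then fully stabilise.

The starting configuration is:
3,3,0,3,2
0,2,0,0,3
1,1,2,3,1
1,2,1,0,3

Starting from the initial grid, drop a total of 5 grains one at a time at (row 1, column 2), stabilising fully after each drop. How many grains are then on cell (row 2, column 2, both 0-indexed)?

gen 0: 3,3,0,3,2
0,2,0,0,3
1,1,2,3,1
1,2,1,0,3
gen 1: 3,3,0,3,2
0,2,1,0,3
1,1,2,3,1
1,2,1,0,3
gen 2: 3,3,0,3,2
0,2,2,0,3
1,1,2,3,1
1,2,1,0,3
gen 3: 3,3,0,3,2
0,2,3,0,3
1,1,2,3,1
1,2,1,0,3
gen 4: 3,3,1,3,2
0,3,0,1,3
1,1,3,3,1
1,2,1,0,3
gen 5: 3,3,1,3,2
0,3,1,1,3
1,1,3,3,1
1,2,1,0,3

3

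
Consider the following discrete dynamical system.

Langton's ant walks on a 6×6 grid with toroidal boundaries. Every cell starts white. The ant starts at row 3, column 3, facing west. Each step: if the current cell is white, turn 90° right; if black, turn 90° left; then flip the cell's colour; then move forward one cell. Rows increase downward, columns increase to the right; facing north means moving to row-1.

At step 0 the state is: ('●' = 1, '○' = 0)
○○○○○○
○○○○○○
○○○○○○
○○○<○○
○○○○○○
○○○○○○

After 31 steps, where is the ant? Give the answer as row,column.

gen 0: ○○○○○○
○○○○○○
○○○○○○
○○○<○○
○○○○○○
○○○○○○
gen 1: ○○○○○○
○○○○○○
○○○^○○
○○○●○○
○○○○○○
○○○○○○
gen 2: ○○○○○○
○○○○○○
○○○●>○
○○○●○○
○○○○○○
○○○○○○
gen 3: ○○○○○○
○○○○○○
○○○●●○
○○○●v○
○○○○○○
○○○○○○
gen 4: ○○○○○○
○○○○○○
○○○●●○
○○○<●○
○○○○○○
○○○○○○
gen 5: ○○○○○○
○○○○○○
○○○●●○
○○○○●○
○○○v○○
○○○○○○
gen 6: ○○○○○○
○○○○○○
○○○●●○
○○○○●○
○○<●○○
○○○○○○
gen 7: ○○○○○○
○○○○○○
○○○●●○
○○^○●○
○○●●○○
○○○○○○
gen 8: ○○○○○○
○○○○○○
○○○●●○
○○●>●○
○○●●○○
○○○○○○
gen 9: ○○○○○○
○○○○○○
○○○●●○
○○●●●○
○○●v○○
○○○○○○
gen 10: ○○○○○○
○○○○○○
○○○●●○
○○●●●○
○○●○>○
○○○○○○
gen 11: ○○○○○○
○○○○○○
○○○●●○
○○●●●○
○○●○●○
○○○○v○
gen 12: ○○○○○○
○○○○○○
○○○●●○
○○●●●○
○○●○●○
○○○<●○
gen 13: ○○○○○○
○○○○○○
○○○●●○
○○●●●○
○○●^●○
○○○●●○
gen 14: ○○○○○○
○○○○○○
○○○●●○
○○●●●○
○○●●>○
○○○●●○
gen 15: ○○○○○○
○○○○○○
○○○●●○
○○●●^○
○○●●○○
○○○●●○
gen 16: ○○○○○○
○○○○○○
○○○●●○
○○●<○○
○○●●○○
○○○●●○
gen 17: ○○○○○○
○○○○○○
○○○●●○
○○●○○○
○○●v○○
○○○●●○
gen 18: ○○○○○○
○○○○○○
○○○●●○
○○●○○○
○○●○>○
○○○●●○
gen 19: ○○○○○○
○○○○○○
○○○●●○
○○●○○○
○○●○●○
○○○●v○
gen 20: ○○○○○○
○○○○○○
○○○●●○
○○●○○○
○○●○●○
○○○●○>
gen 21: ○○○○○v
○○○○○○
○○○●●○
○○●○○○
○○●○●○
○○○●○●
gen 22: ○○○○<●
○○○○○○
○○○●●○
○○●○○○
○○●○●○
○○○●○●
gen 23: ○○○○●●
○○○○○○
○○○●●○
○○●○○○
○○●○●○
○○○●^●
gen 24: ○○○○●●
○○○○○○
○○○●●○
○○●○○○
○○●○●○
○○○●●>
gen 25: ○○○○●●
○○○○○○
○○○●●○
○○●○○○
○○●○●^
○○○●●○
gen 26: ○○○○●●
○○○○○○
○○○●●○
○○●○○○
>○●○●●
○○○●●○
gen 27: ○○○○●●
○○○○○○
○○○●●○
○○●○○○
●○●○●●
v○○●●○
gen 28: ○○○○●●
○○○○○○
○○○●●○
○○●○○○
●○●○●●
●○○●●<
gen 29: ○○○○●●
○○○○○○
○○○●●○
○○●○○○
●○●○●^
●○○●●●
gen 30: ○○○○●●
○○○○○○
○○○●●○
○○●○○○
●○●○<○
●○○●●●
gen 31: ○○○○●●
○○○○○○
○○○●●○
○○●○○○
●○●○○○
●○○●v●

5,4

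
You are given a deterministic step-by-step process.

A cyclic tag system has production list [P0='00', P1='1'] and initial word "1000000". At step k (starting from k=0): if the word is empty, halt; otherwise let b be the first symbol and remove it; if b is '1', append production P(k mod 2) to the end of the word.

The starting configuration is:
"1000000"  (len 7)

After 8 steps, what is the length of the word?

t=0: "1000000"  (len 7)
t=1: "00000000"  (len 8)
t=2: "0000000"  (len 7)
t=3: "000000"  (len 6)
t=4: "00000"  (len 5)
t=5: "0000"  (len 4)
t=6: "000"  (len 3)
t=7: "00"  (len 2)
t=8: "0"  (len 1)

1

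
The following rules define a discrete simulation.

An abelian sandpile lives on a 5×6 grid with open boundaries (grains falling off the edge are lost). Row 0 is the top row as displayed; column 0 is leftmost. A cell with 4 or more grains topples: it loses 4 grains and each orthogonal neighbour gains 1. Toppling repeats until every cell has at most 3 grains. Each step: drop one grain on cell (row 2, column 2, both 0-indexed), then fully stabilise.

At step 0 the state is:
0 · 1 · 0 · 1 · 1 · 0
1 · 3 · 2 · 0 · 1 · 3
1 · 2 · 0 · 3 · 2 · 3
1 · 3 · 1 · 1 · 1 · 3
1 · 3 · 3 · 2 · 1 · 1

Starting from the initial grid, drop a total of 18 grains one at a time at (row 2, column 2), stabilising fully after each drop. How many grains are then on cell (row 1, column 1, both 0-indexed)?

0) 0 · 1 · 0 · 1 · 1 · 0
1 · 3 · 2 · 0 · 1 · 3
1 · 2 · 0 · 3 · 2 · 3
1 · 3 · 1 · 1 · 1 · 3
1 · 3 · 3 · 2 · 1 · 1
1) 0 · 1 · 0 · 1 · 1 · 0
1 · 3 · 2 · 0 · 1 · 3
1 · 2 · 1 · 3 · 2 · 3
1 · 3 · 1 · 1 · 1 · 3
1 · 3 · 3 · 2 · 1 · 1
2) 0 · 1 · 0 · 1 · 1 · 0
1 · 3 · 2 · 0 · 1 · 3
1 · 2 · 2 · 3 · 2 · 3
1 · 3 · 1 · 1 · 1 · 3
1 · 3 · 3 · 2 · 1 · 1
3) 0 · 1 · 0 · 1 · 1 · 0
1 · 3 · 2 · 0 · 1 · 3
1 · 2 · 3 · 3 · 2 · 3
1 · 3 · 1 · 1 · 1 · 3
1 · 3 · 3 · 2 · 1 · 1
4) 0 · 1 · 0 · 1 · 1 · 0
1 · 3 · 3 · 1 · 1 · 3
1 · 3 · 1 · 0 · 3 · 3
1 · 3 · 2 · 2 · 1 · 3
1 · 3 · 3 · 2 · 1 · 1
5) 0 · 1 · 0 · 1 · 1 · 0
1 · 3 · 3 · 1 · 1 · 3
1 · 3 · 2 · 0 · 3 · 3
1 · 3 · 2 · 2 · 1 · 3
1 · 3 · 3 · 2 · 1 · 1
6) 0 · 1 · 0 · 1 · 1 · 0
1 · 3 · 3 · 1 · 1 · 3
1 · 3 · 3 · 0 · 3 · 3
1 · 3 · 2 · 2 · 1 · 3
1 · 3 · 3 · 2 · 1 · 1
7) 0 · 2 · 1 · 1 · 1 · 0
2 · 1 · 1 · 2 · 1 · 3
2 · 2 · 3 · 1 · 3 · 3
2 · 2 · 1 · 3 · 1 · 3
2 · 1 · 1 · 3 · 1 · 1
8) 0 · 2 · 1 · 1 · 1 · 0
2 · 1 · 2 · 2 · 1 · 3
2 · 3 · 0 · 2 · 3 · 3
2 · 2 · 2 · 3 · 1 · 3
2 · 1 · 1 · 3 · 1 · 1
9) 0 · 2 · 1 · 1 · 1 · 0
2 · 1 · 2 · 2 · 1 · 3
2 · 3 · 1 · 2 · 3 · 3
2 · 2 · 2 · 3 · 1 · 3
2 · 1 · 1 · 3 · 1 · 1
10) 0 · 2 · 1 · 1 · 1 · 0
2 · 1 · 2 · 2 · 1 · 3
2 · 3 · 2 · 2 · 3 · 3
2 · 2 · 2 · 3 · 1 · 3
2 · 1 · 1 · 3 · 1 · 1
11) 0 · 2 · 1 · 1 · 1 · 0
2 · 1 · 2 · 2 · 1 · 3
2 · 3 · 3 · 2 · 3 · 3
2 · 2 · 2 · 3 · 1 · 3
2 · 1 · 1 · 3 · 1 · 1
12) 0 · 2 · 1 · 1 · 1 · 0
2 · 2 · 3 · 2 · 1 · 3
3 · 0 · 1 · 3 · 3 · 3
2 · 3 · 3 · 3 · 1 · 3
2 · 1 · 1 · 3 · 1 · 1
13) 0 · 2 · 1 · 1 · 1 · 0
2 · 2 · 3 · 2 · 1 · 3
3 · 0 · 2 · 3 · 3 · 3
2 · 3 · 3 · 3 · 1 · 3
2 · 1 · 1 · 3 · 1 · 1
14) 0 · 2 · 1 · 1 · 1 · 0
2 · 2 · 3 · 2 · 1 · 3
3 · 0 · 3 · 3 · 3 · 3
2 · 3 · 3 · 3 · 1 · 3
2 · 1 · 1 · 3 · 1 · 1
15) 0 · 2 · 2 · 2 · 2 · 1
2 · 3 · 1 · 1 · 0 · 1
3 · 2 · 3 · 3 · 3 · 2
3 · 0 · 2 · 3 · 0 · 1
2 · 2 · 3 · 0 · 3 · 2
16) 0 · 2 · 2 · 2 · 2 · 1
2 · 3 · 2 · 2 · 1 · 1
3 · 3 · 2 · 2 · 0 · 3
3 · 1 · 1 · 1 · 2 · 1
2 · 3 · 0 · 2 · 3 · 2
17) 0 · 2 · 2 · 2 · 2 · 1
2 · 3 · 2 · 2 · 1 · 1
3 · 3 · 3 · 2 · 0 · 3
3 · 1 · 1 · 1 · 2 · 1
2 · 3 · 0 · 2 · 3 · 2
18) 1 · 3 · 3 · 2 · 2 · 1
0 · 2 · 0 · 3 · 1 · 1
2 · 2 · 2 · 3 · 0 · 3
0 · 3 · 2 · 1 · 2 · 1
3 · 3 · 0 · 2 · 3 · 2

2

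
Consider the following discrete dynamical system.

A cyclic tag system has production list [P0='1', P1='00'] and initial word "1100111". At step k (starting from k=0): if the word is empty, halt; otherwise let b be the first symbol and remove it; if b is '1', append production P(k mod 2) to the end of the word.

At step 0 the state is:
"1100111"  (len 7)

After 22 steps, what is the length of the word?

0) "1100111"  (len 7)
1) "1001111"  (len 7)
2) "00111100"  (len 8)
3) "0111100"  (len 7)
4) "111100"  (len 6)
5) "111001"  (len 6)
6) "1100100"  (len 7)
7) "1001001"  (len 7)
8) "00100100"  (len 8)
9) "0100100"  (len 7)
10) "100100"  (len 6)
11) "001001"  (len 6)
12) "01001"  (len 5)
13) "1001"  (len 4)
14) "00100"  (len 5)
15) "0100"  (len 4)
16) "100"  (len 3)
17) "001"  (len 3)
18) "01"  (len 2)
19) "1"  (len 1)
20) "00"  (len 2)
21) "0"  (len 1)
22) (halted — word empty)

0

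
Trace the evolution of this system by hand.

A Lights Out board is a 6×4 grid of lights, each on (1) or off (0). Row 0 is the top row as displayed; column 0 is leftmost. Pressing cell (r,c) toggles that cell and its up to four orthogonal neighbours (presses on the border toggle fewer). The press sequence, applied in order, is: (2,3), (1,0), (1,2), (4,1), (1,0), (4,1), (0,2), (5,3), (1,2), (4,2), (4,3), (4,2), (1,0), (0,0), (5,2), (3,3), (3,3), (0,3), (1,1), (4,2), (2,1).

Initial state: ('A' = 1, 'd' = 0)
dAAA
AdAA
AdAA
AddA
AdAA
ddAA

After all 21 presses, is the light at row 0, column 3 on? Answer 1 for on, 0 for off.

gen 0: dAAA
AdAA
AdAA
AddA
AdAA
ddAA
gen 1: dAAA
AdAd
Addd
Addd
AdAA
ddAA
gen 2: AAAA
dAAd
dddd
Addd
AdAA
ddAA
gen 3: AAdA
dddA
ddAd
Addd
AdAA
ddAA
gen 4: AAdA
dddA
ddAd
AAdd
dAdA
dAAA
gen 5: dAdA
AAdA
AdAd
AAdd
dAdA
dAAA
gen 6: dAdA
AAdA
AdAd
Addd
AdAA
ddAA
gen 7: ddAd
AAAA
AdAd
Addd
AdAA
ddAA
gen 8: ddAd
AAAA
AdAd
Addd
AdAd
dddd
gen 9: dddd
Addd
Addd
Addd
AdAd
dddd
gen 10: dddd
Addd
Addd
AdAd
AAdA
ddAd
gen 11: dddd
Addd
Addd
AdAA
AAAd
ddAA
gen 12: dddd
Addd
Addd
AddA
AddA
dddA
gen 13: Addd
dAdd
dddd
AddA
AddA
dddA
gen 14: dAdd
AAdd
dddd
AddA
AddA
dddA
gen 15: dAdd
AAdd
dddd
AddA
AdAA
dAAd
gen 16: dAdd
AAdd
dddA
AdAd
AdAd
dAAd
gen 17: dAdd
AAdd
dddd
AddA
AdAA
dAAd
gen 18: dAAA
AAdA
dddd
AddA
AdAA
dAAd
gen 19: ddAA
ddAA
dAdd
AddA
AdAA
dAAd
gen 20: ddAA
ddAA
dAdd
AdAA
AAdd
dAdd
gen 21: ddAA
dAAA
AdAd
AAAA
AAdd
dAdd

1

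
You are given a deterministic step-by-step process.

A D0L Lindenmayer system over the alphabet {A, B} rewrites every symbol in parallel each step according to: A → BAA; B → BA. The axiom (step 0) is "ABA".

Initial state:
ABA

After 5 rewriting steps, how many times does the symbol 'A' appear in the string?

0) ABA
1) BAABABAA
2) BABAABAABABAABABAABAA
3) BABAABABAABAABABAABAABABAABABAABAABABAABABAABAABABAABAA
4) BABAABABAABAABABAABABAABAABABAABAABABAABABAABAABABAABAABAB…BAABABAABABAABAABABAABABAABAABABAABAABABAABABAABAABABAABAA  (len 144)
5) BABAABABAABAABABAABABAABAABABAABAABABAABABAABAABABAABABAAB…BAABABAABABAABAABABAABABAABAABABAABAABABAABABAABAABABAABAA  (len 377)

233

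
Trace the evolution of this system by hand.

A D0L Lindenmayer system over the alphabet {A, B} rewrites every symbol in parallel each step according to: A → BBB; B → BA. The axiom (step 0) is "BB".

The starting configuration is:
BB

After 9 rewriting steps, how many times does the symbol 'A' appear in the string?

0) BB
1) BABA
2) BABBBBABBB
3) BABBBBABABABABBBBABABA
4) BABBBBABABABABBBBABBBBABBBBABBBBABABABABBBBABBBBABBB
5) BABBBBABABABABBBBABBBBABBBBABBBBABABABABBBBABABABABBBBABABABABBBBABABABABBBBABBBBABBBBABBBBABABABABBBBABABABABBBBABABA
6) BABBBBABABABABBBBABBBBABBBBABBBBABABABABBBBABABABABBBBABAB…BBABBBBABBBBABABABABBBBABBBBABBBBABBBBABABABABBBBABBBBABBB  (len 274)
7) BABBBBABABABABBBBABBBBABBBBABBBBABABABABBBBABABABABBBBABAB…ABBBBABABABABBBBABBBBABBBBABBBBABABABABBBBABABABABBBBABABA  (len 628)
8) BABBBBABABABABBBBABBBBABBBBABBBBABABABABBBBABABABABBBBABAB…BBABBBBABBBBABABABABBBBABBBBABBBBABBBBABABABABBBBABBBBABBB  (len 1450)
9) BABBBBABABABABBBBABBBBABBBBABBBBABABABABBBBABABABABBBBABAB…ABBBBABABABABBBBABBBBABBBBABBBBABABABABBBBABABABABBBBABABA  (len 3334)

1016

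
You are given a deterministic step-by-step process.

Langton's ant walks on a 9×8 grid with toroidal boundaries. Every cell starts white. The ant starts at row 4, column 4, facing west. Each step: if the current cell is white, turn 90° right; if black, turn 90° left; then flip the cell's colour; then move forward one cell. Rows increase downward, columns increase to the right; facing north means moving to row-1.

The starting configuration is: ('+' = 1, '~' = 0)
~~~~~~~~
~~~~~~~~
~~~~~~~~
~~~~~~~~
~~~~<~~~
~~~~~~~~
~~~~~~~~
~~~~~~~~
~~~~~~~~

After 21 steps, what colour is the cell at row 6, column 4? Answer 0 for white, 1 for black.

step 0: ~~~~~~~~
~~~~~~~~
~~~~~~~~
~~~~~~~~
~~~~<~~~
~~~~~~~~
~~~~~~~~
~~~~~~~~
~~~~~~~~
step 1: ~~~~~~~~
~~~~~~~~
~~~~~~~~
~~~~^~~~
~~~~+~~~
~~~~~~~~
~~~~~~~~
~~~~~~~~
~~~~~~~~
step 2: ~~~~~~~~
~~~~~~~~
~~~~~~~~
~~~~+>~~
~~~~+~~~
~~~~~~~~
~~~~~~~~
~~~~~~~~
~~~~~~~~
step 3: ~~~~~~~~
~~~~~~~~
~~~~~~~~
~~~~++~~
~~~~+v~~
~~~~~~~~
~~~~~~~~
~~~~~~~~
~~~~~~~~
step 4: ~~~~~~~~
~~~~~~~~
~~~~~~~~
~~~~++~~
~~~~<+~~
~~~~~~~~
~~~~~~~~
~~~~~~~~
~~~~~~~~
step 5: ~~~~~~~~
~~~~~~~~
~~~~~~~~
~~~~++~~
~~~~~+~~
~~~~v~~~
~~~~~~~~
~~~~~~~~
~~~~~~~~
step 6: ~~~~~~~~
~~~~~~~~
~~~~~~~~
~~~~++~~
~~~~~+~~
~~~<+~~~
~~~~~~~~
~~~~~~~~
~~~~~~~~
step 7: ~~~~~~~~
~~~~~~~~
~~~~~~~~
~~~~++~~
~~~^~+~~
~~~++~~~
~~~~~~~~
~~~~~~~~
~~~~~~~~
step 8: ~~~~~~~~
~~~~~~~~
~~~~~~~~
~~~~++~~
~~~+>+~~
~~~++~~~
~~~~~~~~
~~~~~~~~
~~~~~~~~
step 9: ~~~~~~~~
~~~~~~~~
~~~~~~~~
~~~~++~~
~~~+++~~
~~~+v~~~
~~~~~~~~
~~~~~~~~
~~~~~~~~
step 10: ~~~~~~~~
~~~~~~~~
~~~~~~~~
~~~~++~~
~~~+++~~
~~~+~>~~
~~~~~~~~
~~~~~~~~
~~~~~~~~
step 11: ~~~~~~~~
~~~~~~~~
~~~~~~~~
~~~~++~~
~~~+++~~
~~~+~+~~
~~~~~v~~
~~~~~~~~
~~~~~~~~
step 12: ~~~~~~~~
~~~~~~~~
~~~~~~~~
~~~~++~~
~~~+++~~
~~~+~+~~
~~~~<+~~
~~~~~~~~
~~~~~~~~
step 13: ~~~~~~~~
~~~~~~~~
~~~~~~~~
~~~~++~~
~~~+++~~
~~~+^+~~
~~~~++~~
~~~~~~~~
~~~~~~~~
step 14: ~~~~~~~~
~~~~~~~~
~~~~~~~~
~~~~++~~
~~~+++~~
~~~++>~~
~~~~++~~
~~~~~~~~
~~~~~~~~
step 15: ~~~~~~~~
~~~~~~~~
~~~~~~~~
~~~~++~~
~~~++^~~
~~~++~~~
~~~~++~~
~~~~~~~~
~~~~~~~~
step 16: ~~~~~~~~
~~~~~~~~
~~~~~~~~
~~~~++~~
~~~+<~~~
~~~++~~~
~~~~++~~
~~~~~~~~
~~~~~~~~
step 17: ~~~~~~~~
~~~~~~~~
~~~~~~~~
~~~~++~~
~~~+~~~~
~~~+v~~~
~~~~++~~
~~~~~~~~
~~~~~~~~
step 18: ~~~~~~~~
~~~~~~~~
~~~~~~~~
~~~~++~~
~~~+~~~~
~~~+~>~~
~~~~++~~
~~~~~~~~
~~~~~~~~
step 19: ~~~~~~~~
~~~~~~~~
~~~~~~~~
~~~~++~~
~~~+~~~~
~~~+~+~~
~~~~+v~~
~~~~~~~~
~~~~~~~~
step 20: ~~~~~~~~
~~~~~~~~
~~~~~~~~
~~~~++~~
~~~+~~~~
~~~+~+~~
~~~~+~>~
~~~~~~~~
~~~~~~~~
step 21: ~~~~~~~~
~~~~~~~~
~~~~~~~~
~~~~++~~
~~~+~~~~
~~~+~+~~
~~~~+~+~
~~~~~~v~
~~~~~~~~

1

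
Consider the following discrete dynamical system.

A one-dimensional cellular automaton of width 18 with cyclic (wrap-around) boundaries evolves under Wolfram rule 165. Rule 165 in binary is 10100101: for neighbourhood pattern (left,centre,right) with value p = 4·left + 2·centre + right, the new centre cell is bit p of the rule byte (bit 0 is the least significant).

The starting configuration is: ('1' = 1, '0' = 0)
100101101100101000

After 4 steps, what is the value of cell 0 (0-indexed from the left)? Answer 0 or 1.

0

step 0: 100101101100101000
step 1: 100110010000111010
step 2: 100000010110010111
step 3: 001111011000011011
step 4: 000110100011000100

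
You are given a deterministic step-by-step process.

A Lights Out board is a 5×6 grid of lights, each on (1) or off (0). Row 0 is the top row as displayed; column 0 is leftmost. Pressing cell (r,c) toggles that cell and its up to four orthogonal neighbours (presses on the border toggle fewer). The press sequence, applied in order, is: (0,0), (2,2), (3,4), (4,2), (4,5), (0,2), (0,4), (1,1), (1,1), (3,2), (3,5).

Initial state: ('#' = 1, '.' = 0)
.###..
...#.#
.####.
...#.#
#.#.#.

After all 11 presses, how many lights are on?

t=0: .###..
...#.#
.####.
...#.#
#.#.#.
t=1: #.##..
#..#.#
.####.
...#.#
#.#.#.
t=2: #.##..
#.##.#
....#.
..##.#
#.#.#.
t=3: #.##..
#.##.#
......
..#.#.
#.#...
t=4: #.##..
#.##.#
......
....#.
##.#..
t=5: #.##..
#.##.#
......
....##
##.###
t=6: ##....
#..#.#
......
....##
##.###
t=7: ##.###
#..###
......
....##
##.###
t=8: #..###
.#####
.#....
....##
##.###
t=9: ##.###
#..###
......
....##
##.###
t=10: ##.###
#..###
..#...
.#####
######
t=11: ##.###
#..###
..#..#
.###..
#####.

19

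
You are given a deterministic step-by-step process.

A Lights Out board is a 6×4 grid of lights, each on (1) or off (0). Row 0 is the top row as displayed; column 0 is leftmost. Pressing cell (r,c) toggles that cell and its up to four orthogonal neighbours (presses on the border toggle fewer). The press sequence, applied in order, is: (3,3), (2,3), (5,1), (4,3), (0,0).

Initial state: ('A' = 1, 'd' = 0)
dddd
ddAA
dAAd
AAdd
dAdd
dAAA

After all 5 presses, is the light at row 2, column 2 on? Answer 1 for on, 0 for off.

k=0  dddd
ddAA
dAAd
AAdd
dAdd
dAAA
k=1  dddd
ddAA
dAAA
AAAA
dAdA
dAAA
k=2  dddd
ddAd
dAdd
AAAd
dAdA
dAAA
k=3  dddd
ddAd
dAdd
AAAd
dddA
AddA
k=4  dddd
ddAd
dAdd
AAAA
ddAd
Addd
k=5  AAdd
AdAd
dAdd
AAAA
ddAd
Addd

0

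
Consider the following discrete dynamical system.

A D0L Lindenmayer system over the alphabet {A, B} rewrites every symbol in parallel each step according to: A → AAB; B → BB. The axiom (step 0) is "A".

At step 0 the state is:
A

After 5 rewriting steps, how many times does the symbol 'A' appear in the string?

0) A
1) AAB
2) AABAABBB
3) AABAABBBAABAABBBBBBB
4) AABAABBBAABAABBBBBBBAABAABBBAABAABBBBBBBBBBBBBBB
5) AABAABBBAABAABBBBBBBAABAABBBAABAABBBBBBBBBBBBBBBAABAABBBAABAABBBBBBBAABAABBBAABAABBBBBBBBBBBBBBBBBBBBBBBBBBBBBBB

32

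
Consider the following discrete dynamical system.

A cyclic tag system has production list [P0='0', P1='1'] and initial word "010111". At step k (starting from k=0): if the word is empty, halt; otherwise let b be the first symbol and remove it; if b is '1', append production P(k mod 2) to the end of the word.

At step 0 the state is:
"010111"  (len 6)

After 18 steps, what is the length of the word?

0

gen 0: "010111"  (len 6)
gen 1: "10111"  (len 5)
gen 2: "01111"  (len 5)
gen 3: "1111"  (len 4)
gen 4: "1111"  (len 4)
gen 5: "1110"  (len 4)
gen 6: "1101"  (len 4)
gen 7: "1010"  (len 4)
gen 8: "0101"  (len 4)
gen 9: "101"  (len 3)
gen 10: "011"  (len 3)
gen 11: "11"  (len 2)
gen 12: "11"  (len 2)
gen 13: "10"  (len 2)
gen 14: "01"  (len 2)
gen 15: "1"  (len 1)
gen 16: "1"  (len 1)
gen 17: "0"  (len 1)
gen 18: (halted — word empty)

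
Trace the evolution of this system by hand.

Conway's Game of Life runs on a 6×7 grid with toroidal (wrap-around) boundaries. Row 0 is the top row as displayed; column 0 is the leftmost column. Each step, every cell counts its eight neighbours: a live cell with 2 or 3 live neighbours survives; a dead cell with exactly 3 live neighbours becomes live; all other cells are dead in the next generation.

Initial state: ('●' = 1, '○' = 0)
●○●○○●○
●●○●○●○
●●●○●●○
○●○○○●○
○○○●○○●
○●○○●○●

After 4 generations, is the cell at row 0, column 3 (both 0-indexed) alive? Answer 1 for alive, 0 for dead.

gen 0: ●○●○○●○
●●○●○●○
●●●○●●○
○●○○○●○
○○○●○○●
○●○○●○●
gen 1: ○○●●○●○
○○○●○●○
○○○●○●○
○●○●○●○
○○●○●○●
○●●●●○●
gen 2: ○●○○○●●
○○○●○●●
○○○●○●●
○○○●○●●
○○○○○○●
●●○○○○●
gen 3: ○●●○●○○
○○●○○○○
●○●●○○○
●○○○○○○
○○○○○○○
○●○○○○○
gen 4: ○●●●○○○
○○○○○○○
○○●●○○○
○●○○○○○
○○○○○○○
○●●○○○○

1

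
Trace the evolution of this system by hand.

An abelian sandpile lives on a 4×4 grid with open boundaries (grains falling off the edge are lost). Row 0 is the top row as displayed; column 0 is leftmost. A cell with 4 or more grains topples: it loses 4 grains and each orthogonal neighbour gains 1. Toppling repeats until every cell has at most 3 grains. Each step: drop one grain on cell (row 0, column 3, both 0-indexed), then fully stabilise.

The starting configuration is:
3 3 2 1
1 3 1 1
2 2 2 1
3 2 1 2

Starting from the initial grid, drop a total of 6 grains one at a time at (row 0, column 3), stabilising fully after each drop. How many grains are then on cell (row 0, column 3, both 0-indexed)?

3

step 0: 3 3 2 1
1 3 1 1
2 2 2 1
3 2 1 2
step 1: 3 3 2 2
1 3 1 1
2 2 2 1
3 2 1 2
step 2: 3 3 2 3
1 3 1 1
2 2 2 1
3 2 1 2
step 3: 3 3 3 0
1 3 1 2
2 2 2 1
3 2 1 2
step 4: 3 3 3 1
1 3 1 2
2 2 2 1
3 2 1 2
step 5: 3 3 3 2
1 3 1 2
2 2 2 1
3 2 1 2
step 6: 3 3 3 3
1 3 1 2
2 2 2 1
3 2 1 2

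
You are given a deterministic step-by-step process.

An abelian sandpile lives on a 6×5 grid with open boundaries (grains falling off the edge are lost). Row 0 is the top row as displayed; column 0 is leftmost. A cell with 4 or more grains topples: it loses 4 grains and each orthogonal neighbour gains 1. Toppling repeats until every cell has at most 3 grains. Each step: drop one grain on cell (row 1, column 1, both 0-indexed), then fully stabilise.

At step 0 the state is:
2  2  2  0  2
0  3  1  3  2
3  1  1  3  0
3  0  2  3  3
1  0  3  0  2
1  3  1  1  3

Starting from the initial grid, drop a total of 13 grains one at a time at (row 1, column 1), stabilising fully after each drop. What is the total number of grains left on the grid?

55

gen 0: 2  2  2  0  2
0  3  1  3  2
3  1  1  3  0
3  0  2  3  3
1  0  3  0  2
1  3  1  1  3
gen 1: 2  3  2  0  2
1  0  2  3  2
3  2  1  3  0
3  0  2  3  3
1  0  3  0  2
1  3  1  1  3
gen 2: 2  3  2  0  2
1  1  2  3  2
3  2  1  3  0
3  0  2  3  3
1  0  3  0  2
1  3  1  1  3
gen 3: 2  3  2  0  2
1  2  2  3  2
3  2  1  3  0
3  0  2  3  3
1  0  3  0  2
1  3  1  1  3
gen 4: 2  3  2  0  2
1  3  2  3  2
3  2  1  3  0
3  0  2  3  3
1  0  3  0  2
1  3  1  1  3
gen 5: 3  0  3  0  2
2  1  3  3  2
3  3  1  3  0
3  0  2  3  3
1  0  3  0  2
1  3  1  1  3
gen 6: 3  0  3  0  2
2  2  3  3  2
3  3  1  3  0
3  0  2  3  3
1  0  3  0  2
1  3  1  1  3
gen 7: 3  0  3  0  2
2  3  3  3  2
3  3  1  3  0
3  0  2  3  3
1  0  3  0  2
1  3  1  1  3
gen 8: 0  3  0  2  2
1  3  3  1  3
2  2  1  2  2
0  3  1  2  0
2  1  0  2  3
1  3  2  1  3
gen 9: 1  0  2  2  2
2  2  0  2  3
2  3  2  2  2
0  3  1  2  0
2  1  0  2  3
1  3  2  1  3
gen 10: 1  0  2  2  2
2  3  0  2  3
2  3  2  2  2
0  3  1  2  0
2  1  0  2  3
1  3  2  1  3
gen 11: 1  1  2  2  2
3  1  1  2  3
3  1  3  2  2
1  0  2  2  0
2  2  0  2  3
1  3  2  1  3
gen 12: 1  1  2  2  2
3  2  1  2  3
3  1  3  2  2
1  0  2  2  0
2  2  0  2  3
1  3  2  1  3
gen 13: 1  1  2  2  2
3  3  1  2  3
3  1  3  2  2
1  0  2  2  0
2  2  0  2  3
1  3  2  1  3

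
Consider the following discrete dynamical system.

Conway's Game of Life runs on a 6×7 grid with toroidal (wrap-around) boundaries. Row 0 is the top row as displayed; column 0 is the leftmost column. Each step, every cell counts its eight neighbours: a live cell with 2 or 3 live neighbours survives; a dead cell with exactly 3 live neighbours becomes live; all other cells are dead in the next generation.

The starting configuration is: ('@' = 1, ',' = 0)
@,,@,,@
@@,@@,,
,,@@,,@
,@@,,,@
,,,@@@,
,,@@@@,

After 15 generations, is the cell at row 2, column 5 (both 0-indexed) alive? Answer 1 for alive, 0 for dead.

t=0: @,,@,,@
@@,@@,,
,,@@,,@
,@@,,,@
,,,@@@,
,,@@@@,
t=1: @,,,,,@
,@,,@@,
,,,,@@@
@@,,,,@
,@,,,,@
,,@,,,,
t=2: @@,,,@@
,,,,@,,
,@,,@,,
,@,,,,,
,@@,,,@
,@,,,,@
t=3: ,@,,,@@
,@,,@,@
,,,,,,,
,@,,,,,
,@@,,,,
,,,,,,,
t=4: ,,,,,@@
,,,,,,@
@,,,,,,
,@@,,,,
,@@,,,,
@@@,,,,
t=5: ,@,,,@@
@,,,,@@
@@,,,,,
@,@,,,,
,,,@,,,
@,@,,,@
t=6: ,@,,,,,
,,,,,@,
,,,,,,,
@,@,,,,
@,@@,,@
@@@,,@@
t=7: ,@@,,@,
,,,,,,,
,,,,,,,
@,@@,,@
,,,@,@,
,,,@,@,
t=8: ,,@,@,,
,,,,,,,
,,,,,,,
,,@@@,@
,,,@,@,
,,,@,@@
t=9: ,,,@@@,
,,,,,,,
,,,@,,,
,,@@@@,
,,,,,,,
,,@@,@@
t=10: ,,@@,@@
,,,@,,,
,,@@,,,
,,@@@,,
,,,,,,@
,,@@,@@
t=11: ,,,,,@@
,,,,,,,
,,,,,,,
,,@,@,,
,,,,,,@
@,@@,,,
t=12: ,,,,,,@
,,,,,,,
,,,,,,,
,,,,,,,
,@@,,,,
@,,,,@,
t=13: ,,,,,,@
,,,,,,,
,,,,,,,
,,,,,,,
,@,,,,,
@@,,,,@
t=14: ,,,,,,@
,,,,,,,
,,,,,,,
,,,,,,,
,@,,,,,
,@,,,,@
t=15: @,,,,,,
,,,,,,,
,,,,,,,
,,,,,,,
@,,,,,,
,,,,,,,

0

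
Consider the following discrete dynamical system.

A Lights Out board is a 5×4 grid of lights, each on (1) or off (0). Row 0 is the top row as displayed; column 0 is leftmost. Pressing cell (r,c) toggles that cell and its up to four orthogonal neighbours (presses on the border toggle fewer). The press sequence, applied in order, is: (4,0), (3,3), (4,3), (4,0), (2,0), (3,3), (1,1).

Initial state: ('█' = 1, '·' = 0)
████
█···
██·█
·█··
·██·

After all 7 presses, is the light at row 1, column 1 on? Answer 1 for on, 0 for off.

0) ████
█···
██·█
·█··
·██·
1) ████
█···
██·█
██··
█·█·
2) ████
█···
██··
████
█·██
3) ████
█···
██··
███·
█···
4) ████
█···
██··
·██·
·█··
5) ████
····
····
███·
·█··
6) ████
····
···█
██·█
·█·█
7) █·██
███·
·█·█
██·█
·█·█

1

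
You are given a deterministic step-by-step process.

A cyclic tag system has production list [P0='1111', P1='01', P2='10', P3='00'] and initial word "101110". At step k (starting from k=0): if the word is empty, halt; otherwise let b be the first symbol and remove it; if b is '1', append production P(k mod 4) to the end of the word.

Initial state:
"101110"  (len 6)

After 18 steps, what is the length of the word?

22

t=0: "101110"  (len 6)
t=1: "011101111"  (len 9)
t=2: "11101111"  (len 8)
t=3: "110111110"  (len 9)
t=4: "1011111000"  (len 10)
t=5: "0111110001111"  (len 13)
t=6: "111110001111"  (len 12)
t=7: "1111000111110"  (len 13)
t=8: "11100011111000"  (len 14)
t=9: "11000111110001111"  (len 17)
t=10: "100011111000111101"  (len 18)
t=11: "0001111100011110110"  (len 19)
t=12: "001111100011110110"  (len 18)
t=13: "01111100011110110"  (len 17)
t=14: "1111100011110110"  (len 16)
t=15: "11110001111011010"  (len 17)
t=16: "111000111101101000"  (len 18)
t=17: "110001111011010001111"  (len 21)
t=18: "1000111101101000111101"  (len 22)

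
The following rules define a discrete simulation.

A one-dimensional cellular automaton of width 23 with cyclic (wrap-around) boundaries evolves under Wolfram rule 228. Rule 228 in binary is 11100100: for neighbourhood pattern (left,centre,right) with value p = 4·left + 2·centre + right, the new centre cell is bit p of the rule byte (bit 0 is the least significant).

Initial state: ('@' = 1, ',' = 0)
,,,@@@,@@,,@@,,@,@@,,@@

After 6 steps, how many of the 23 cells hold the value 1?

4

t=0: ,,,@@@,@@,,@@,,@,@@,,@@
t=1: ,,,,@@@,@,,,@,,@@,@,,,@
t=2: ,,,,,@@@@,,,@,,,@@@,,,@
t=3: ,,,,,,@@@,,,@,,,,@@,,,@
t=4: ,,,,,,,@@,,,@,,,,,@,,,@
t=5: ,,,,,,,,@,,,@,,,,,@,,,@
t=6: ,,,,,,,,@,,,@,,,,,@,,,@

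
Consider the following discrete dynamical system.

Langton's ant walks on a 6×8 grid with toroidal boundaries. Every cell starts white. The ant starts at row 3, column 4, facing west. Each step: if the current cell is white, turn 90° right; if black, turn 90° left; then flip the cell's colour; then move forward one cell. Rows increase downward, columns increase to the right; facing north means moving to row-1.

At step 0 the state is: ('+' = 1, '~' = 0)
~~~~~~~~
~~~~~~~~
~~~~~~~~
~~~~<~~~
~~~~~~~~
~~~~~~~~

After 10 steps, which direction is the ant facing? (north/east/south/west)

0) ~~~~~~~~
~~~~~~~~
~~~~~~~~
~~~~<~~~
~~~~~~~~
~~~~~~~~
1) ~~~~~~~~
~~~~~~~~
~~~~^~~~
~~~~+~~~
~~~~~~~~
~~~~~~~~
2) ~~~~~~~~
~~~~~~~~
~~~~+>~~
~~~~+~~~
~~~~~~~~
~~~~~~~~
3) ~~~~~~~~
~~~~~~~~
~~~~++~~
~~~~+v~~
~~~~~~~~
~~~~~~~~
4) ~~~~~~~~
~~~~~~~~
~~~~++~~
~~~~<+~~
~~~~~~~~
~~~~~~~~
5) ~~~~~~~~
~~~~~~~~
~~~~++~~
~~~~~+~~
~~~~v~~~
~~~~~~~~
6) ~~~~~~~~
~~~~~~~~
~~~~++~~
~~~~~+~~
~~~<+~~~
~~~~~~~~
7) ~~~~~~~~
~~~~~~~~
~~~~++~~
~~~^~+~~
~~~++~~~
~~~~~~~~
8) ~~~~~~~~
~~~~~~~~
~~~~++~~
~~~+>+~~
~~~++~~~
~~~~~~~~
9) ~~~~~~~~
~~~~~~~~
~~~~++~~
~~~+++~~
~~~+v~~~
~~~~~~~~
10) ~~~~~~~~
~~~~~~~~
~~~~++~~
~~~+++~~
~~~+~>~~
~~~~~~~~

east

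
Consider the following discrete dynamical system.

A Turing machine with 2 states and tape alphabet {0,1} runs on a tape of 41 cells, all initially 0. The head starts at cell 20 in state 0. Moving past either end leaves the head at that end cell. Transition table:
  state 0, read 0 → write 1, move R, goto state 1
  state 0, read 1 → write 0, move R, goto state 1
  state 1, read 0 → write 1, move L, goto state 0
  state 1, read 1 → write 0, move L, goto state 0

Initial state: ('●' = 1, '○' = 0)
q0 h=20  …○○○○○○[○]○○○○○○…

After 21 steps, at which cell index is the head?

21

0) q0 h=20  …○○○○○○[○]○○○○○○…
1) q1 h=21  …○○○○○●[○]○○○○○○…
2) q0 h=20  …○○○○○○[●]●○○○○○…
3) q1 h=21  …○○○○○○[●]○○○○○○…
4) q0 h=20  …○○○○○○[○]○○○○○○…
5) q1 h=21  …○○○○○●[○]○○○○○○…
6) q0 h=20  …○○○○○○[●]●○○○○○…
7) q1 h=21  …○○○○○○[●]○○○○○○…
8) q0 h=20  …○○○○○○[○]○○○○○○…
9) q1 h=21  …○○○○○●[○]○○○○○○…
10) q0 h=20  …○○○○○○[●]●○○○○○…
11) q1 h=21  …○○○○○○[●]○○○○○○…
12) q0 h=20  …○○○○○○[○]○○○○○○…
13) q1 h=21  …○○○○○●[○]○○○○○○…
14) q0 h=20  …○○○○○○[●]●○○○○○…
15) q1 h=21  …○○○○○○[●]○○○○○○…
16) q0 h=20  …○○○○○○[○]○○○○○○…
17) q1 h=21  …○○○○○●[○]○○○○○○…
18) q0 h=20  …○○○○○○[●]●○○○○○…
19) q1 h=21  …○○○○○○[●]○○○○○○…
20) q0 h=20  …○○○○○○[○]○○○○○○…
21) q1 h=21  …○○○○○●[○]○○○○○○…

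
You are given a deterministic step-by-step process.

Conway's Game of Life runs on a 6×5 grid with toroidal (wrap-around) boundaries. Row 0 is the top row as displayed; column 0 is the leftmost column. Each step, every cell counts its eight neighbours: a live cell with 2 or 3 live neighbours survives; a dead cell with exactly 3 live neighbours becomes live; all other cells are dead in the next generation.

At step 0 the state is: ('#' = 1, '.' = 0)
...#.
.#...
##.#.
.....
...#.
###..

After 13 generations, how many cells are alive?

step 0: ...#.
.#...
##.#.
.....
...#.
###..
step 1: #....
##..#
###..
..#.#
.##..
.####
step 2: .....
..#.#
..#..
.....
....#
...##
step 3: ....#
...#.
...#.
.....
...##
...##
step 4: ....#
...##
.....
...##
...##
#....
step 5: #..##
...##
.....
...##
#..#.
#..#.
step 6: #.#..
#..#.
.....
...##
#.##.
####.
step 7: #....
.#..#
...#.
..###
#....
#....
step 8: ##..#
#...#
#....
..###
##.#.
##..#
step 9: ...#.
.....
##...
..##.
.....
...#.
step 10: .....
.....
.##..
.##..
..##.
.....
step 11: .....
.....
.##..
.....
.###.
.....
step 12: .....
.....
.....
...#.
..#..
..#..
step 13: .....
.....
.....
.....
..##.
.....

2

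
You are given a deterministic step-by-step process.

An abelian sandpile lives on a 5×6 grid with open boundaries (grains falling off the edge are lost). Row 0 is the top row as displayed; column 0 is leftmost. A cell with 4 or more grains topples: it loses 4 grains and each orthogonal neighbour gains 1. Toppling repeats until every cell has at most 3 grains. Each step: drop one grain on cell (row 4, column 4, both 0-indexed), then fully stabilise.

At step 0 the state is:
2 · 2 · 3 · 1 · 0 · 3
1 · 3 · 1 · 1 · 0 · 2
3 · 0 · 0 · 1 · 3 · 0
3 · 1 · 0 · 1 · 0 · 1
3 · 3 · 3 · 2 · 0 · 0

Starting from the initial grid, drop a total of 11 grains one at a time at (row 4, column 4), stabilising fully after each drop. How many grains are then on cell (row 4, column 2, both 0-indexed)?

[0] 2 · 2 · 3 · 1 · 0 · 3
1 · 3 · 1 · 1 · 0 · 2
3 · 0 · 0 · 1 · 3 · 0
3 · 1 · 0 · 1 · 0 · 1
3 · 3 · 3 · 2 · 0 · 0
[1] 2 · 2 · 3 · 1 · 0 · 3
1 · 3 · 1 · 1 · 0 · 2
3 · 0 · 0 · 1 · 3 · 0
3 · 1 · 0 · 1 · 0 · 1
3 · 3 · 3 · 2 · 1 · 0
[2] 2 · 2 · 3 · 1 · 0 · 3
1 · 3 · 1 · 1 · 0 · 2
3 · 0 · 0 · 1 · 3 · 0
3 · 1 · 0 · 1 · 0 · 1
3 · 3 · 3 · 2 · 2 · 0
[3] 2 · 2 · 3 · 1 · 0 · 3
1 · 3 · 1 · 1 · 0 · 2
3 · 0 · 0 · 1 · 3 · 0
3 · 1 · 0 · 1 · 0 · 1
3 · 3 · 3 · 2 · 3 · 0
[4] 2 · 2 · 3 · 1 · 0 · 3
1 · 3 · 1 · 1 · 0 · 2
3 · 0 · 0 · 1 · 3 · 0
3 · 1 · 0 · 1 · 1 · 1
3 · 3 · 3 · 3 · 0 · 1
[5] 2 · 2 · 3 · 1 · 0 · 3
1 · 3 · 1 · 1 · 0 · 2
3 · 0 · 0 · 1 · 3 · 0
3 · 1 · 0 · 1 · 1 · 1
3 · 3 · 3 · 3 · 1 · 1
[6] 2 · 2 · 3 · 1 · 0 · 3
1 · 3 · 1 · 1 · 0 · 2
3 · 0 · 0 · 1 · 3 · 0
3 · 1 · 0 · 1 · 1 · 1
3 · 3 · 3 · 3 · 2 · 1
[7] 2 · 2 · 3 · 1 · 0 · 3
1 · 3 · 1 · 1 · 0 · 2
3 · 0 · 0 · 1 · 3 · 0
3 · 1 · 0 · 1 · 1 · 1
3 · 3 · 3 · 3 · 3 · 1
[8] 2 · 2 · 3 · 1 · 0 · 3
2 · 3 · 1 · 1 · 0 · 2
0 · 1 · 0 · 1 · 3 · 0
1 · 3 · 1 · 2 · 2 · 1
1 · 1 · 1 · 1 · 1 · 2
[9] 2 · 2 · 3 · 1 · 0 · 3
2 · 3 · 1 · 1 · 0 · 2
0 · 1 · 0 · 1 · 3 · 0
1 · 3 · 1 · 2 · 2 · 1
1 · 1 · 1 · 1 · 2 · 2
[10] 2 · 2 · 3 · 1 · 0 · 3
2 · 3 · 1 · 1 · 0 · 2
0 · 1 · 0 · 1 · 3 · 0
1 · 3 · 1 · 2 · 2 · 1
1 · 1 · 1 · 1 · 3 · 2
[11] 2 · 2 · 3 · 1 · 0 · 3
2 · 3 · 1 · 1 · 0 · 2
0 · 1 · 0 · 1 · 3 · 0
1 · 3 · 1 · 2 · 3 · 1
1 · 1 · 1 · 2 · 0 · 3

1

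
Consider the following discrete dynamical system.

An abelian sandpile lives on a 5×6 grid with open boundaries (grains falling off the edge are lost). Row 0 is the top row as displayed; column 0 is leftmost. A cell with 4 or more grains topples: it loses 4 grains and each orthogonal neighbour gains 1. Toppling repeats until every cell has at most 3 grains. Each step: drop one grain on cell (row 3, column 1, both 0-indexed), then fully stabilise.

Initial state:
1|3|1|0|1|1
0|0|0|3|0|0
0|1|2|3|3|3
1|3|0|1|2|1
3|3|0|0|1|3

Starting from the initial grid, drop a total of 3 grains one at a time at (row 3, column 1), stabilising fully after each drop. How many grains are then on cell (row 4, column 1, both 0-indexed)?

step 0: 1|3|1|0|1|1
0|0|0|3|0|0
0|1|2|3|3|3
1|3|0|1|2|1
3|3|0|0|1|3
step 1: 1|3|1|0|1|1
0|0|0|3|0|0
0|2|2|3|3|3
3|1|1|1|2|1
0|1|1|0|1|3
step 2: 1|3|1|0|1|1
0|0|0|3|0|0
0|2|2|3|3|3
3|2|1|1|2|1
0|1|1|0|1|3
step 3: 1|3|1|0|1|1
0|0|0|3|0|0
0|2|2|3|3|3
3|3|1|1|2|1
0|1|1|0|1|3

1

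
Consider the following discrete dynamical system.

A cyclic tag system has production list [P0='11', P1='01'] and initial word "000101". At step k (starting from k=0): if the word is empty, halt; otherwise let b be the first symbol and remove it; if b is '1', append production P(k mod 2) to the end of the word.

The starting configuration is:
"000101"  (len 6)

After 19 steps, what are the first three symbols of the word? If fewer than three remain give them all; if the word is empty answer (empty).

101

t=0: "000101"  (len 6)
t=1: "00101"  (len 5)
t=2: "0101"  (len 4)
t=3: "101"  (len 3)
t=4: "0101"  (len 4)
t=5: "101"  (len 3)
t=6: "0101"  (len 4)
t=7: "101"  (len 3)
t=8: "0101"  (len 4)
t=9: "101"  (len 3)
t=10: "0101"  (len 4)
t=11: "101"  (len 3)
t=12: "0101"  (len 4)
t=13: "101"  (len 3)
t=14: "0101"  (len 4)
t=15: "101"  (len 3)
t=16: "0101"  (len 4)
t=17: "101"  (len 3)
t=18: "0101"  (len 4)
t=19: "101"  (len 3)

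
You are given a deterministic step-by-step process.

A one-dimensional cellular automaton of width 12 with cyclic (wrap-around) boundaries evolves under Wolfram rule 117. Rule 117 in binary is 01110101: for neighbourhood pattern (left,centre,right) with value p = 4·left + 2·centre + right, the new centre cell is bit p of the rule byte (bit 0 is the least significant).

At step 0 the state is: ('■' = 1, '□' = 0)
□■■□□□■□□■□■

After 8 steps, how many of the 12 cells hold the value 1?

[0] □■■□□□■□□■□■
[1] ■□■■■□■■□■■■
[2] ■■□□■■□■■□□□
[3] □■■□□■■□■■■□
[4] □□■■□□■■□□■■
[5] ■□□■■□□■■□□■
[6] ■■□□■■□□■■□□
[7] □■■□□■■□□■■□
[8] □□■■□□■■□□■■

6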